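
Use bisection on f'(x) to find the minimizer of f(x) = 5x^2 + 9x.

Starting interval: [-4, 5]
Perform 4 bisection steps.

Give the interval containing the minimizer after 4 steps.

Finding critical point of f(x) = 5x^2 + 9x using bisection on f'(x) = 10x + 9.
f'(x) = 0 when x = -9/10.
Starting interval: [-4, 5]
Step 1: mid = 1/2, f'(mid) = 14, new interval = [-4, 1/2]
Step 2: mid = -7/4, f'(mid) = -17/2, new interval = [-7/4, 1/2]
Step 3: mid = -5/8, f'(mid) = 11/4, new interval = [-7/4, -5/8]
Step 4: mid = -19/16, f'(mid) = -23/8, new interval = [-19/16, -5/8]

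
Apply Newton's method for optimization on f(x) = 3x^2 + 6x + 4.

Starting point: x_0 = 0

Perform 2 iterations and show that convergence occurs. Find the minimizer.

f(x) = 3x^2 + 6x + 4, f'(x) = 6x + (6), f''(x) = 6
Step 1: f'(0) = 6, x_1 = 0 - 6/6 = -1
Step 2: f'(-1) = 0, x_2 = -1 (converged)
Newton's method converges in 1 step for quadratics.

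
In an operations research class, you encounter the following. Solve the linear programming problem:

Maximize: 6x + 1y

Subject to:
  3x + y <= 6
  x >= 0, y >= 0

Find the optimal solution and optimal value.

The feasible region has vertices at [(0, 0), (2, 0), (0, 6)].
Checking objective 6x + 1y at each vertex:
  (0, 0): 6*0 + 1*0 = 0
  (2, 0): 6*2 + 1*0 = 12
  (0, 6): 6*0 + 1*6 = 6
Maximum is 12 at (2, 0).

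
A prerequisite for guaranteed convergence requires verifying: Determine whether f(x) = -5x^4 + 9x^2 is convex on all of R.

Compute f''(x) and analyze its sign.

f(x) = -5x^4 + 9x^2
f'(x) = -20x^3 + 18x
f''(x) = -60x^2 + 18
f''(x) = -60x^2 + 18 -> -inf as |x| -> inf
Therefore, f is not globally convex on R.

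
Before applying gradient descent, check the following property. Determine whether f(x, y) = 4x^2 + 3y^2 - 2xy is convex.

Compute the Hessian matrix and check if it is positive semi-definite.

f(x,y) = 4x^2 + 3y^2 - 2xy
Hessian H = [[8, -2], [-2, 6]]
trace(H) = 14, det(H) = 44
Eigenvalues: (14 +/- sqrt(20)) / 2 = 9.236, 4.764
Since both eigenvalues > 0, f is convex.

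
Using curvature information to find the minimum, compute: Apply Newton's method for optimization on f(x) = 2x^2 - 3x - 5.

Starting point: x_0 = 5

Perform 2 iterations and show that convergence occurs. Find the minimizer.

f(x) = 2x^2 - 3x - 5, f'(x) = 4x + (-3), f''(x) = 4
Step 1: f'(5) = 17, x_1 = 5 - 17/4 = 3/4
Step 2: f'(3/4) = 0, x_2 = 3/4 (converged)
Newton's method converges in 1 step for quadratics.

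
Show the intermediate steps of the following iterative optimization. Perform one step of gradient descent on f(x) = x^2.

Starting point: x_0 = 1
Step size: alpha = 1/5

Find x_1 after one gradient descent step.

f(x) = x^2
f'(x) = 2x + 0
f'(1) = 2*1 + (0) = 2
x_1 = x_0 - alpha * f'(x_0) = 1 - 1/5 * 2 = 3/5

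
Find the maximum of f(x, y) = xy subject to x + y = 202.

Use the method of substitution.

Substitute y = 202 - x into f(x,y) = xy:
g(x) = x(202 - x) = 202x - x^2
g'(x) = 202 - 2x = 0  =>  x = 101
y = 202 - 101 = 101
Maximum value = 101 * 101 = 10201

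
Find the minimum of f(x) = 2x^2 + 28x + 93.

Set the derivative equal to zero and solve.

f(x) = 2x^2 + 28x + 93
f'(x) = 4x + (28) = 0
x = -28/4 = -7
f(-7) = -5
Since f''(x) = 4 > 0, this is a minimum.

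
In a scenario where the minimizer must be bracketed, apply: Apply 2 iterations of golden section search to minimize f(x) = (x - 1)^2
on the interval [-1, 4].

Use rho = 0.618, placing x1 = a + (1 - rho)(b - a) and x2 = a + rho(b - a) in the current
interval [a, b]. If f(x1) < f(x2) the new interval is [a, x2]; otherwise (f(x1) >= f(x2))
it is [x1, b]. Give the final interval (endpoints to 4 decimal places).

Golden section search for min of f(x) = (x - 1)^2 on [-1, 4].
Each step: x1 = a + (1 - rho)(b - a), x2 = a + rho(b - a); if f(x1) < f(x2) keep [a, x2], otherwise keep [x1, b].
Step 1: [-1.0000, 4.0000], x1=0.9100 (f=0.0081), x2=2.0900 (f=1.1881); f(x1) < f(x2) => keep [-1.0000, 2.0900]
Step 2: [-1.0000, 2.0900], x1=0.1804 (f=0.6718), x2=0.9096 (f=0.0082); f(x1) > f(x2) => keep [0.1804, 2.0900]
Final interval: [0.1804, 2.0900]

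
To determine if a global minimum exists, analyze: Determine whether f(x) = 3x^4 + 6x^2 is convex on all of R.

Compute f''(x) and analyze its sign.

f(x) = 3x^4 + 6x^2
f'(x) = 12x^3 + 12x
f''(x) = 36x^2 + 12
f''(x) = 36x^2 + 12 >= 12 > 0 for all x
Therefore, f is convex on R.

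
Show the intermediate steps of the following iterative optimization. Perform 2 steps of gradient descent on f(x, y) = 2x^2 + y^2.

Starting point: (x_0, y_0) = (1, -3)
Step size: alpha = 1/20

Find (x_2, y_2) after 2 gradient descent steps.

f(x,y) = 2x^2 + y^2
grad_x = 4x + 0y, grad_y = 2y + 0x
Step 1: grad = (4, -6), (4/5, -27/10)
Step 2: grad = (16/5, -27/5), (16/25, -243/100)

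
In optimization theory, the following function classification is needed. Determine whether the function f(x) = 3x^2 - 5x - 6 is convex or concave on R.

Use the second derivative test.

f(x) = 3x^2 - 5x - 6
f'(x) = 6x - 5
f''(x) = 6
Since f''(x) = 6 > 0 for all x, f is convex on R.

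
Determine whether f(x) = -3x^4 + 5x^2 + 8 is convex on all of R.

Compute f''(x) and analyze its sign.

f(x) = -3x^4 + 5x^2 + 8
f'(x) = -12x^3 + 10x
f''(x) = -36x^2 + 10
f''(x) = -36x^2 + 10 -> -inf as |x| -> inf
Therefore, f is not globally convex on R.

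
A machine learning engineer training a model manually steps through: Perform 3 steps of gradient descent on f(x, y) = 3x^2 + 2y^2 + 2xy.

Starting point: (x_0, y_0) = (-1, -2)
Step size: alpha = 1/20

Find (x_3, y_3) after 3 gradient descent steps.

f(x,y) = 3x^2 + 2y^2 + 2xy
grad_x = 6x + 2y, grad_y = 4y + 2x
Step 1: grad = (-10, -10), (-1/2, -3/2)
Step 2: grad = (-6, -7), (-1/5, -23/20)
Step 3: grad = (-7/2, -5), (-1/40, -9/10)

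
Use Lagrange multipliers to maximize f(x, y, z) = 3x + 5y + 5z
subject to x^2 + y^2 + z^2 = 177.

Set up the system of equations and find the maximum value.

Lagrange conditions: 3 = 2*lambda*x, 5 = 2*lambda*y, 5 = 2*lambda*z
So x:3 = y:5 = z:5, i.e. x = 3t, y = 5t, z = 5t
Constraint: t^2*(3^2 + 5^2 + 5^2) = 177
  t^2 * 59 = 177  =>  t = sqrt(3)
Maximum = 3*3t + 5*5t + 5*5t = 59*sqrt(3) = sqrt(10443)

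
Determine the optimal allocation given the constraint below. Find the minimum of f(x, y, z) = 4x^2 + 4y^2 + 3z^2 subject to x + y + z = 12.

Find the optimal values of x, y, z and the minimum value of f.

Using Lagrange multipliers on f = 4x^2 + 4y^2 + 3z^2 with constraint x + y + z = 12:
Conditions: 2*4*x = lambda, 2*4*y = lambda, 2*3*z = lambda
So x = lambda/8, y = lambda/8, z = lambda/6
Substituting into constraint: lambda * (5/12) = 12
lambda = 144/5
x = 18/5, y = 18/5, z = 24/5
Minimum value = 864/5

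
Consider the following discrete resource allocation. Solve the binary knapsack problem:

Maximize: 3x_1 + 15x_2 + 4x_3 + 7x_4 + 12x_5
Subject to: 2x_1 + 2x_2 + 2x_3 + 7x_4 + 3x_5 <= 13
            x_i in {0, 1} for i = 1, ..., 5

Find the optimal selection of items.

Items: item 1 (v=3, w=2), item 2 (v=15, w=2), item 3 (v=4, w=2), item 4 (v=7, w=7), item 5 (v=12, w=3)
Capacity: 13
Checking all 32 subsets (w = total weight, v = total value):
  {}: w = 0, v = 0
  {1}: w = 2, v = 3
  {2}: w = 2, v = 15
  {3}: w = 2, v = 4
  {4}: w = 7, v = 7
  {5}: w = 3, v = 12
  {1, 2}: w = 4, v = 18
  {1, 3}: w = 4, v = 7
  {1, 4}: w = 9, v = 10
  {1, 5}: w = 5, v = 15
  {2, 3}: w = 4, v = 19
  {2, 4}: w = 9, v = 22
  {2, 5}: w = 5, v = 27
  {3, 4}: w = 9, v = 11
  {3, 5}: w = 5, v = 16
  {4, 5}: w = 10, v = 19
  {1, 2, 3}: w = 6, v = 22
  {1, 2, 4}: w = 11, v = 25
  {1, 2, 5}: w = 7, v = 30
  {1, 3, 4}: w = 11, v = 14
  {1, 3, 5}: w = 7, v = 19
  {1, 4, 5}: w = 12, v = 22
  {2, 3, 4}: w = 11, v = 26
  {2, 3, 5}: w = 7, v = 31
  {2, 4, 5}: w = 12, v = 34
  {3, 4, 5}: w = 12, v = 23
  {1, 2, 3, 4}: w = 13, v = 29
  {1, 2, 3, 5}: w = 9, v = 34
  {1, 2, 4, 5}: w = 14 > 13, infeasible
  {1, 3, 4, 5}: w = 14 > 13, infeasible
  {2, 3, 4, 5}: w = 14 > 13, infeasible
  {1, 2, 3, 4, 5}: w = 16 > 13, infeasible
Best feasible subset: items [2, 4, 5]
(The same value 34 is also attained by {1, 2, 3, 5}.)
Total weight: 12 <= 13, total value: 34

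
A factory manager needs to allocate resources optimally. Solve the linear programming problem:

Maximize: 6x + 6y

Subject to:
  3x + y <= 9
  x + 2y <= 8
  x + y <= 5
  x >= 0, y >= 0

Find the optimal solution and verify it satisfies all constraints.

Feasible vertices: (0, 0), (0, 4), (2, 3), (3, 0)
Objective 6x + 6y at each vertex:
  (0, 0): 0
  (0, 4): 24
  (2, 3): 30
  (3, 0): 18
Maximum is 30 at (2, 3).
Verify constraints at (x, y) = (2, 3):
  3*2 + 1*3 = 9 <= 9 (active)
  1*2 + 2*3 = 8 <= 8 (active)
  1*2 + 1*3 = 5 <= 5 (active)
  x = 2 >= 0, y = 3 >= 0. All constraints satisfied.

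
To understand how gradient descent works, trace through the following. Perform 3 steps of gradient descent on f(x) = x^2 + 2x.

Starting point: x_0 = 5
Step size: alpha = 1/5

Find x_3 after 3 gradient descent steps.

f(x) = x^2 + 2x, f'(x) = 2x + (2)
Step 1: f'(5) = 12, x_1 = 5 - 1/5 * 12 = 13/5
Step 2: f'(13/5) = 36/5, x_2 = 13/5 - 1/5 * 36/5 = 29/25
Step 3: f'(29/25) = 108/25, x_3 = 29/25 - 1/5 * 108/25 = 37/125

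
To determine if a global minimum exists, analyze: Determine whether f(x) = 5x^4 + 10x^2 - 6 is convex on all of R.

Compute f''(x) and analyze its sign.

f(x) = 5x^4 + 10x^2 - 6
f'(x) = 20x^3 + 20x
f''(x) = 60x^2 + 20
f''(x) = 60x^2 + 20 >= 20 > 0 for all x
Therefore, f is convex on R.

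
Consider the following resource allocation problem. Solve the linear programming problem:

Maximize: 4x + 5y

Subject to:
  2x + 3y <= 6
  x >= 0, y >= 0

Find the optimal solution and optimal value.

The feasible region has vertices at [(0, 0), (3, 0), (0, 2)].
Checking objective 4x + 5y at each vertex:
  (0, 0): 4*0 + 5*0 = 0
  (3, 0): 4*3 + 5*0 = 12
  (0, 2): 4*0 + 5*2 = 10
Maximum is 12 at (3, 0).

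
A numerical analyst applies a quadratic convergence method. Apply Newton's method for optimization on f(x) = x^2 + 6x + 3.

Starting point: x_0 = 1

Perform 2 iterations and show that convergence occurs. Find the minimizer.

f(x) = x^2 + 6x + 3, f'(x) = 2x + (6), f''(x) = 2
Step 1: f'(1) = 8, x_1 = 1 - 8/2 = -3
Step 2: f'(-3) = 0, x_2 = -3 (converged)
Newton's method converges in 1 step for quadratics.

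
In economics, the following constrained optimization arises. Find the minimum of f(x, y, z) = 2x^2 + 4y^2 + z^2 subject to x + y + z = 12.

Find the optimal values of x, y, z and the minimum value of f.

Using Lagrange multipliers on f = 2x^2 + 4y^2 + z^2 with constraint x + y + z = 12:
Conditions: 2*2*x = lambda, 2*4*y = lambda, 2*1*z = lambda
So x = lambda/4, y = lambda/8, z = lambda/2
Substituting into constraint: lambda * (7/8) = 12
lambda = 96/7
x = 24/7, y = 12/7, z = 48/7
Minimum value = 576/7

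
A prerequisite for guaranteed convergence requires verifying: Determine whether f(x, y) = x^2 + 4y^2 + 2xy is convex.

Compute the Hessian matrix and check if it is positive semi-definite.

f(x,y) = x^2 + 4y^2 + 2xy
Hessian H = [[2, 2], [2, 8]]
trace(H) = 10, det(H) = 12
Eigenvalues: (10 +/- sqrt(52)) / 2 = 8.606, 1.394
Since both eigenvalues > 0, f is convex.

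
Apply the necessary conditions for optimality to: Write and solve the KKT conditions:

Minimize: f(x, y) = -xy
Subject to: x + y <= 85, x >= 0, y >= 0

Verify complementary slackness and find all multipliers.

Problem: min -xy s.t. x + y <= 85 (multiplier lambda), x >= 0 (mu_x), y >= 0 (mu_y)
KKT stationarity: -y + lambda - mu_x = 0, -x + lambda - mu_y = 0, with lambda, mu_x, mu_y >= 0
Complementary slackness: lambda*(x + y - 85) = 0, mu_x*x = 0, mu_y*y = 0
If lambda = 0: y = -mu_x <= 0 and x = -mu_y <= 0 force x = y = 0 with f = 0; but x = y = 85/2 is feasible with f = -7225/4 < 0, so this is not the minimum. Hence lambda > 0 and x + y = 85.
Try x > 0, y > 0 (so mu_x = mu_y = 0): y = lambda, x = lambda => x = y = lambda
x + y = 85 => 2*lambda = 85 => lambda = 85/2
x* = y* = 85/2 > 0, consistent with mu_x = mu_y = 0.
(Any feasible point with x = 0 or y = 0 has f = 0 > -7225/4, so the minimum is not on those boundaries.)
min(-xy) = -7225/4 (i.e. max xy = 7225/4)
Multipliers: lambda = 85/2, mu_x = 0, mu_y = 0
Complementary slackness: lambda*(x + y - 85) = 85/2*(85/2 + 85/2 - 85) = 0, mu_x*x = 0*85/2 = 0, mu_y*y = 0*85/2 = 0. Satisfied.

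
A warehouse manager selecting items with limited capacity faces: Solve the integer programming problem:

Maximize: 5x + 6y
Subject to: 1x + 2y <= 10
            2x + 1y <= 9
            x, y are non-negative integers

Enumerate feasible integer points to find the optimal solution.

Constraint 1: 1x + 2y <= 10
Constraint 2: 2x + 1y <= 9
Feasible x range (need y >= 0): 0 <= x <= min(10/1, 9/2) => x in {0, ..., 4}.
Enumerate feasible integer points row by row (the coefficient of y is 6 > 0, so for each x the largest feasible y gives the best value):
  x = 0: y <= min((10 - 1*0)/2, (9 - 2*0)/1) => y in {0, ..., 5}; best 5*0 + 6*5 = 30
  x = 1: y <= min((10 - 1*1)/2, (9 - 2*1)/1) => y in {0, ..., 4}; best 5*1 + 6*4 = 29
  x = 2: y <= min((10 - 1*2)/2, (9 - 2*2)/1) => y in {0, ..., 4}; best 5*2 + 6*4 = 34
  x = 3: y <= min((10 - 1*3)/2, (9 - 2*3)/1) => y in {0, ..., 3}; best 5*3 + 6*3 = 33
  x = 4: y <= min((10 - 1*4)/2, (9 - 2*4)/1) => y in {0, ..., 1}; best 5*4 + 6*1 = 26
The maximum 5x + 6y = 34 is achieved at x = 2, y = 4.
Check: 1*2 + 2*4 = 10 <= 10 and 2*2 + 1*4 = 8 <= 9.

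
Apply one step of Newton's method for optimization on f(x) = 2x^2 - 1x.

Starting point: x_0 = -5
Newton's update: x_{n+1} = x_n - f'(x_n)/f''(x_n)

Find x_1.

f(x) = 2x^2 - 1x
f'(x) = 4x + (-1), f''(x) = 4
Newton step: x_1 = x_0 - f'(x_0)/f''(x_0)
f'(-5) = -21
x_1 = -5 - -21/4 = 1/4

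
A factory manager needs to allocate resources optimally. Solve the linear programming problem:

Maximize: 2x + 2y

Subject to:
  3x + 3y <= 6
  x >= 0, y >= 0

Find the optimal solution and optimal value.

The feasible region has vertices at [(0, 0), (2, 0), (0, 2)].
Checking objective 2x + 2y at each vertex:
  (0, 0): 2*0 + 2*0 = 0
  (2, 0): 2*2 + 2*0 = 4
  (0, 2): 2*0 + 2*2 = 4
Maximum is 4 at (2, 0).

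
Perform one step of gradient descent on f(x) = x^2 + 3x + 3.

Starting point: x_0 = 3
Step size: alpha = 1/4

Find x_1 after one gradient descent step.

f(x) = x^2 + 3x + 3
f'(x) = 2x + 3
f'(3) = 2*3 + (3) = 9
x_1 = x_0 - alpha * f'(x_0) = 3 - 1/4 * 9 = 3/4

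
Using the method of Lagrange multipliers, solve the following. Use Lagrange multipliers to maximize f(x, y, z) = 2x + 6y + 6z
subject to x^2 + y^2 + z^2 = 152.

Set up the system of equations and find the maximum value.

Lagrange conditions: 2 = 2*lambda*x, 6 = 2*lambda*y, 6 = 2*lambda*z
So x:2 = y:6 = z:6, i.e. x = 2t, y = 6t, z = 6t
Constraint: t^2*(2^2 + 6^2 + 6^2) = 152
  t^2 * 76 = 152  =>  t = sqrt(2)
Maximum = 2*2t + 6*6t + 6*6t = 76*sqrt(2) = sqrt(11552)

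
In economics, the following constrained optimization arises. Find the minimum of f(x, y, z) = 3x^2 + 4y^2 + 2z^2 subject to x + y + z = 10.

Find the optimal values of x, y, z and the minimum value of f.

Using Lagrange multipliers on f = 3x^2 + 4y^2 + 2z^2 with constraint x + y + z = 10:
Conditions: 2*3*x = lambda, 2*4*y = lambda, 2*2*z = lambda
So x = lambda/6, y = lambda/8, z = lambda/4
Substituting into constraint: lambda * (13/24) = 10
lambda = 240/13
x = 40/13, y = 30/13, z = 60/13
Minimum value = 1200/13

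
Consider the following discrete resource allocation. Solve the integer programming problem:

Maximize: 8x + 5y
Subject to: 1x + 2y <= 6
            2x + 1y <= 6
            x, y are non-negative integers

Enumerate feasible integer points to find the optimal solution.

Constraint 1: 1x + 2y <= 6
Constraint 2: 2x + 1y <= 6
Feasible x range (need y >= 0): 0 <= x <= min(6/1, 6/2) => x in {0, ..., 3}.
Enumerate feasible integer points row by row (the coefficient of y is 5 > 0, so for each x the largest feasible y gives the best value):
  x = 0: y <= min((6 - 1*0)/2, (6 - 2*0)/1) => y in {0, ..., 3}; best 8*0 + 5*3 = 15
  x = 1: y <= min((6 - 1*1)/2, (6 - 2*1)/1) => y in {0, ..., 2}; best 8*1 + 5*2 = 18
  x = 2: y <= min((6 - 1*2)/2, (6 - 2*2)/1) => y in {0, ..., 2}; best 8*2 + 5*2 = 26
  x = 3: y <= min((6 - 1*3)/2, (6 - 2*3)/1) => y in {0}; best 8*3 + 5*0 = 24
The maximum 8x + 5y = 26 is achieved at x = 2, y = 2.
Check: 1*2 + 2*2 = 6 <= 6 and 2*2 + 1*2 = 6 <= 6.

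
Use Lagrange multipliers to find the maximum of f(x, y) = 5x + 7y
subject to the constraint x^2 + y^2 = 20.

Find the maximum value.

Set up Lagrange conditions: grad f = lambda * grad g
  5 = 2*lambda*x
  7 = 2*lambda*y
From these: x/y = 5/7, so x = 5t, y = 7t for some t.
Substitute into constraint: (5t)^2 + (7t)^2 = 20
  t^2 * 74 = 20
  t = sqrt(20/74)
Maximum = 5*x + 7*y = (5^2 + 7^2)*t = 74 * sqrt(20/74) = sqrt(1480)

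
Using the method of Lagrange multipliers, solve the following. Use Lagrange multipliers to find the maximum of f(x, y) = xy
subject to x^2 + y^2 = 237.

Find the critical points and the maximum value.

Lagrange conditions: y = 2*lambda*x and x = 2*lambda*y
If x = 0 then y = 0, violating the constraint, so x, y != 0.
Dividing: y/x = x/y => x^2 = y^2 => y = x or y = -x
Constraint: 2x^2 = 237 => x^2 = 237/2 => x = +/-sqrt(237/2)
Critical points: (sqrt(237/2), sqrt(237/2)), (-sqrt(237/2), -sqrt(237/2)), (sqrt(237/2), -sqrt(237/2)), (-sqrt(237/2), sqrt(237/2))
  y = x:  xy = x^2 = 237/2  at (sqrt(237/2), sqrt(237/2)) and (-sqrt(237/2), -sqrt(237/2))
  y = -x: xy = -x^2 = -237/2 at (sqrt(237/2), -sqrt(237/2)) and (-sqrt(237/2), sqrt(237/2))
Maximum xy = 237/2 at (sqrt(237/2), sqrt(237/2)) and (-sqrt(237/2), -sqrt(237/2))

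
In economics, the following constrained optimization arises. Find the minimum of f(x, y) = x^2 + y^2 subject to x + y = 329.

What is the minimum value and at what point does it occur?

Substitute y = 329 - x into f(x,y) = x^2 + y^2:
g(x) = x^2 + (329 - x)^2 = 2x^2 - 658x + 108241
g'(x) = 4x - 658 = 0  =>  x = 329/2
y = 329 - 329/2 = 329/2
Minimum value = (329/2)^2 + (329/2)^2 = 108241/2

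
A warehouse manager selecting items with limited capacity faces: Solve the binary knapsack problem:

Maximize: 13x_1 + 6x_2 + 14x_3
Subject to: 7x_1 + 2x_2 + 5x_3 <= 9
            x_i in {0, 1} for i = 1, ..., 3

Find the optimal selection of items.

Items: item 1 (v=13, w=7), item 2 (v=6, w=2), item 3 (v=14, w=5)
Capacity: 9
Checking all 8 subsets (w = total weight, v = total value):
  {}: w = 0, v = 0
  {1}: w = 7, v = 13
  {2}: w = 2, v = 6
  {3}: w = 5, v = 14
  {1, 2}: w = 9, v = 19
  {1, 3}: w = 12 > 9, infeasible
  {2, 3}: w = 7, v = 20
  {1, 2, 3}: w = 14 > 9, infeasible
Best feasible subset: items [2, 3]
Total weight: 7 <= 9, total value: 20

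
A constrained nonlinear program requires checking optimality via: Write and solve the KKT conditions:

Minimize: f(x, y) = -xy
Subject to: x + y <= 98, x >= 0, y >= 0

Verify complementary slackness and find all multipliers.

Problem: min -xy s.t. x + y <= 98 (multiplier lambda), x >= 0 (mu_x), y >= 0 (mu_y)
KKT stationarity: -y + lambda - mu_x = 0, -x + lambda - mu_y = 0, with lambda, mu_x, mu_y >= 0
Complementary slackness: lambda*(x + y - 98) = 0, mu_x*x = 0, mu_y*y = 0
If lambda = 0: y = -mu_x <= 0 and x = -mu_y <= 0 force x = y = 0 with f = 0; but x = y = 49 is feasible with f = -2401 < 0, so this is not the minimum. Hence lambda > 0 and x + y = 98.
Try x > 0, y > 0 (so mu_x = mu_y = 0): y = lambda, x = lambda => x = y = lambda
x + y = 98 => 2*lambda = 98 => lambda = 49
x* = y* = 49 > 0, consistent with mu_x = mu_y = 0.
(Any feasible point with x = 0 or y = 0 has f = 0 > -2401, so the minimum is not on those boundaries.)
min(-xy) = -2401 (i.e. max xy = 2401)
Multipliers: lambda = 49, mu_x = 0, mu_y = 0
Complementary slackness: lambda*(x + y - 98) = 49*(49 + 49 - 98) = 0, mu_x*x = 0*49 = 0, mu_y*y = 0*49 = 0. Satisfied.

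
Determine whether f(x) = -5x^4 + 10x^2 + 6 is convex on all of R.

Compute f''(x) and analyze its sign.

f(x) = -5x^4 + 10x^2 + 6
f'(x) = -20x^3 + 20x
f''(x) = -60x^2 + 20
f''(x) = -60x^2 + 20 -> -inf as |x| -> inf
Therefore, f is not globally convex on R.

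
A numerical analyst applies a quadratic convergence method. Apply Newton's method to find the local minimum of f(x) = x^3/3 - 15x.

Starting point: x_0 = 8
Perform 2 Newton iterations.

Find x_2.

f(x) = x^3/3 - 15x
f'(x) = x^2 - 15, f''(x) = 2x
Newton update: x_{n+1} = x_n - (x_n^2 - 15)/(2*x_n)
Step 1: x_0 = 8, f'=49, f''=16, x_1 = 79/16
Step 2: x_1 = 79/16, f'=2401/256, f''=79/8, x_2 = 10081/2528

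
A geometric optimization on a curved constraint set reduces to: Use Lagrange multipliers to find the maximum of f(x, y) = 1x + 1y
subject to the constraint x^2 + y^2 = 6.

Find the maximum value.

Set up Lagrange conditions: grad f = lambda * grad g
  1 = 2*lambda*x
  1 = 2*lambda*y
From these: x/y = 1/1, so x = 1t, y = 1t for some t.
Substitute into constraint: (1t)^2 + (1t)^2 = 6
  t^2 * 2 = 6
  t = sqrt(6/2)
Maximum = 1*x + 1*y = (1^2 + 1^2)*t = 2 * sqrt(6/2) = sqrt(12)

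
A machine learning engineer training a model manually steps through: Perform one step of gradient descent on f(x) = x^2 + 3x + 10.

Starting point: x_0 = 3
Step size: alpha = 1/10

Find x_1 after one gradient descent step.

f(x) = x^2 + 3x + 10
f'(x) = 2x + 3
f'(3) = 2*3 + (3) = 9
x_1 = x_0 - alpha * f'(x_0) = 3 - 1/10 * 9 = 21/10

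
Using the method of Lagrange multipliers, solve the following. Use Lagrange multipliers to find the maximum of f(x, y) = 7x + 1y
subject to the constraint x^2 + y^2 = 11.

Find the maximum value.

Set up Lagrange conditions: grad f = lambda * grad g
  7 = 2*lambda*x
  1 = 2*lambda*y
From these: x/y = 7/1, so x = 7t, y = 1t for some t.
Substitute into constraint: (7t)^2 + (1t)^2 = 11
  t^2 * 50 = 11
  t = sqrt(11/50)
Maximum = 7*x + 1*y = (7^2 + 1^2)*t = 50 * sqrt(11/50) = sqrt(550)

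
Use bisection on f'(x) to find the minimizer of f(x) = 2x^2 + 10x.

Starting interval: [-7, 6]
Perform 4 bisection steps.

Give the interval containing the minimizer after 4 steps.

Finding critical point of f(x) = 2x^2 + 10x using bisection on f'(x) = 4x + 10.
f'(x) = 0 when x = -5/2.
Starting interval: [-7, 6]
Step 1: mid = -1/2, f'(mid) = 8, new interval = [-7, -1/2]
Step 2: mid = -15/4, f'(mid) = -5, new interval = [-15/4, -1/2]
Step 3: mid = -17/8, f'(mid) = 3/2, new interval = [-15/4, -17/8]
Step 4: mid = -47/16, f'(mid) = -7/4, new interval = [-47/16, -17/8]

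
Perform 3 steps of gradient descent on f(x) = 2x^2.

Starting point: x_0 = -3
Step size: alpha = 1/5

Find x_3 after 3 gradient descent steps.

f(x) = 2x^2, f'(x) = 4x + (0)
Step 1: f'(-3) = -12, x_1 = -3 - 1/5 * -12 = -3/5
Step 2: f'(-3/5) = -12/5, x_2 = -3/5 - 1/5 * -12/5 = -3/25
Step 3: f'(-3/25) = -12/25, x_3 = -3/25 - 1/5 * -12/25 = -3/125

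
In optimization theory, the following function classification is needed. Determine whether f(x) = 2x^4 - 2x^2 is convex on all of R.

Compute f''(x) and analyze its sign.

f(x) = 2x^4 - 2x^2
f'(x) = 8x^3 + -4x
f''(x) = 24x^2 + -4
f''(0) = -4 < 0, so not convex near x = 0
Therefore, f is not globally convex on R.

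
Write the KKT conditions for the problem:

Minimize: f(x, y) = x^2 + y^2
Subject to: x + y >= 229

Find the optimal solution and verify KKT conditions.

KKT conditions for min x^2 + y^2 s.t. x + y >= 229:
Stationarity: 2x = mu, 2y = mu
So x = y = mu/2.
Complementary slackness: mu*(x + y - 229) = 0
Primal feasibility: x + y >= 229; dual feasibility: mu >= 0
If mu = 0 then x = y = 0, but 0 + 0 < 229 is infeasible, so the constraint is active.
Constraint active: x + y = 2*(mu/2) = 229 => mu = 229
x = y = 229/2, f = 52441/2
Verify: stationarity 2*(229/2) = 229 = mu; primal 229/2 + 229/2 = 229 >= 229; dual mu = 229 >= 0; complementary slackness 229*(229 - 229) = 0. All KKT conditions hold.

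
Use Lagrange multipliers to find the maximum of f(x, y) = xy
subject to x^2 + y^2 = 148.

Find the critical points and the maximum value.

Lagrange conditions: y = 2*lambda*x and x = 2*lambda*y
If x = 0 then y = 0, violating the constraint, so x, y != 0.
Dividing: y/x = x/y => x^2 = y^2 => y = x or y = -x
Constraint: 2x^2 = 148 => x^2 = 74 => x = +/-sqrt(74)
Critical points: (sqrt(74), sqrt(74)), (-sqrt(74), -sqrt(74)), (sqrt(74), -sqrt(74)), (-sqrt(74), sqrt(74))
  y = x:  xy = x^2 = 74  at (sqrt(74), sqrt(74)) and (-sqrt(74), -sqrt(74))
  y = -x: xy = -x^2 = -74 at (sqrt(74), -sqrt(74)) and (-sqrt(74), sqrt(74))
Maximum xy = 74 at (sqrt(74), sqrt(74)) and (-sqrt(74), -sqrt(74))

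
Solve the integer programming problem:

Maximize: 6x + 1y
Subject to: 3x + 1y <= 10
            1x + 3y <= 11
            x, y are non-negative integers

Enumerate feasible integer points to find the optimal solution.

Constraint 1: 3x + 1y <= 10
Constraint 2: 1x + 3y <= 11
Feasible x range (need y >= 0): 0 <= x <= min(10/3, 11/1) => x in {0, ..., 3}.
Enumerate feasible integer points row by row (the coefficient of y is 1 > 0, so for each x the largest feasible y gives the best value):
  x = 0: y <= min((10 - 3*0)/1, (11 - 1*0)/3) => y in {0, ..., 3}; best 6*0 + 1*3 = 3
  x = 1: y <= min((10 - 3*1)/1, (11 - 1*1)/3) => y in {0, ..., 3}; best 6*1 + 1*3 = 9
  x = 2: y <= min((10 - 3*2)/1, (11 - 1*2)/3) => y in {0, ..., 3}; best 6*2 + 1*3 = 15
  x = 3: y <= min((10 - 3*3)/1, (11 - 1*3)/3) => y in {0, ..., 1}; best 6*3 + 1*1 = 19
The maximum 6x + 1y = 19 is achieved at x = 3, y = 1.
Check: 3*3 + 1*1 = 10 <= 10 and 1*3 + 3*1 = 6 <= 11.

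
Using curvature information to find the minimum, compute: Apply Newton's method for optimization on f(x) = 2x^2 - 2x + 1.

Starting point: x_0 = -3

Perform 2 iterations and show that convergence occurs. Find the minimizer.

f(x) = 2x^2 - 2x + 1, f'(x) = 4x + (-2), f''(x) = 4
Step 1: f'(-3) = -14, x_1 = -3 - -14/4 = 1/2
Step 2: f'(1/2) = 0, x_2 = 1/2 (converged)
Newton's method converges in 1 step for quadratics.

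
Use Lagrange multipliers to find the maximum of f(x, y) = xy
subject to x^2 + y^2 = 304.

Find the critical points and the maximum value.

Lagrange conditions: y = 2*lambda*x and x = 2*lambda*y
If x = 0 then y = 0, violating the constraint, so x, y != 0.
Dividing: y/x = x/y => x^2 = y^2 => y = x or y = -x
Constraint: 2x^2 = 304 => x^2 = 152 => x = +/-sqrt(152)
Critical points: (sqrt(152), sqrt(152)), (-sqrt(152), -sqrt(152)), (sqrt(152), -sqrt(152)), (-sqrt(152), sqrt(152))
  y = x:  xy = x^2 = 152  at (sqrt(152), sqrt(152)) and (-sqrt(152), -sqrt(152))
  y = -x: xy = -x^2 = -152 at (sqrt(152), -sqrt(152)) and (-sqrt(152), sqrt(152))
Maximum xy = 152 at (sqrt(152), sqrt(152)) and (-sqrt(152), -sqrt(152))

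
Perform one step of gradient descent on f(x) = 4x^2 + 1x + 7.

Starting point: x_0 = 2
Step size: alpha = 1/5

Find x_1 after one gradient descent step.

f(x) = 4x^2 + 1x + 7
f'(x) = 8x + 1
f'(2) = 8*2 + (1) = 17
x_1 = x_0 - alpha * f'(x_0) = 2 - 1/5 * 17 = -7/5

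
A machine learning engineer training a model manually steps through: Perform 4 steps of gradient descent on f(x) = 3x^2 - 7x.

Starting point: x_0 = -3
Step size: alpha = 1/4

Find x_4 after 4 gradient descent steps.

f(x) = 3x^2 - 7x, f'(x) = 6x + (-7)
Step 1: f'(-3) = -25, x_1 = -3 - 1/4 * -25 = 13/4
Step 2: f'(13/4) = 25/2, x_2 = 13/4 - 1/4 * 25/2 = 1/8
Step 3: f'(1/8) = -25/4, x_3 = 1/8 - 1/4 * -25/4 = 27/16
Step 4: f'(27/16) = 25/8, x_4 = 27/16 - 1/4 * 25/8 = 29/32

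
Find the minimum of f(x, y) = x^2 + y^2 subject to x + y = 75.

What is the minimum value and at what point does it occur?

Substitute y = 75 - x into f(x,y) = x^2 + y^2:
g(x) = x^2 + (75 - x)^2 = 2x^2 - 150x + 5625
g'(x) = 4x - 150 = 0  =>  x = 75/2
y = 75 - 75/2 = 75/2
Minimum value = (75/2)^2 + (75/2)^2 = 5625/2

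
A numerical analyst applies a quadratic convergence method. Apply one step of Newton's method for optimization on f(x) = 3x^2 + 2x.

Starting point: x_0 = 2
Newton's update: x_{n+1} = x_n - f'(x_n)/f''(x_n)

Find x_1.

f(x) = 3x^2 + 2x
f'(x) = 6x + (2), f''(x) = 6
Newton step: x_1 = x_0 - f'(x_0)/f''(x_0)
f'(2) = 14
x_1 = 2 - 14/6 = -1/3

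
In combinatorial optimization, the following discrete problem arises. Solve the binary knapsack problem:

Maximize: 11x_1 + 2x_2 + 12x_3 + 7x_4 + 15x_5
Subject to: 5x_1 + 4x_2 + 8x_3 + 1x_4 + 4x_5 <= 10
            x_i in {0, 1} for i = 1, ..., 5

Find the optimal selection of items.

Items: item 1 (v=11, w=5), item 2 (v=2, w=4), item 3 (v=12, w=8), item 4 (v=7, w=1), item 5 (v=15, w=4)
Capacity: 10
Checking all 32 subsets (w = total weight, v = total value):
  {}: w = 0, v = 0
  {1}: w = 5, v = 11
  {2}: w = 4, v = 2
  {3}: w = 8, v = 12
  {4}: w = 1, v = 7
  {5}: w = 4, v = 15
  {1, 2}: w = 9, v = 13
  {1, 3}: w = 13 > 10, infeasible
  {1, 4}: w = 6, v = 18
  {1, 5}: w = 9, v = 26
  {2, 3}: w = 12 > 10, infeasible
  {2, 4}: w = 5, v = 9
  {2, 5}: w = 8, v = 17
  {3, 4}: w = 9, v = 19
  {3, 5}: w = 12 > 10, infeasible
  {4, 5}: w = 5, v = 22
  {1, 2, 3}: w = 17 > 10, infeasible
  {1, 2, 4}: w = 10, v = 20
  {1, 2, 5}: w = 13 > 10, infeasible
  {1, 3, 4}: w = 14 > 10, infeasible
  {1, 3, 5}: w = 17 > 10, infeasible
  {1, 4, 5}: w = 10, v = 33
  {2, 3, 4}: w = 13 > 10, infeasible
  {2, 3, 5}: w = 16 > 10, infeasible
  {2, 4, 5}: w = 9, v = 24
  {3, 4, 5}: w = 13 > 10, infeasible
  {1, 2, 3, 4}: w = 18 > 10, infeasible
  {1, 2, 3, 5}: w = 21 > 10, infeasible
  {1, 2, 4, 5}: w = 14 > 10, infeasible
  {1, 3, 4, 5}: w = 18 > 10, infeasible
  {2, 3, 4, 5}: w = 17 > 10, infeasible
  {1, 2, 3, 4, 5}: w = 22 > 10, infeasible
Best feasible subset: items [1, 4, 5]
Total weight: 10 <= 10, total value: 33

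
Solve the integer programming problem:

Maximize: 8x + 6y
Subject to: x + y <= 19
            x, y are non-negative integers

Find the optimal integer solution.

Objective: 8x + 6y, constraint: x + y <= 19
Coefficient of x is 8 >= coefficient of y is 6, so allocate the entire budget to x.
Optimal: x = 19, y = 0, value = 152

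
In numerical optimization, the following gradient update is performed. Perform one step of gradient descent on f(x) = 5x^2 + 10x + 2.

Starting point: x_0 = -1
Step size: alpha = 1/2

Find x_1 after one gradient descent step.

f(x) = 5x^2 + 10x + 2
f'(x) = 10x + 10
f'(-1) = 10*-1 + (10) = 0
x_1 = x_0 - alpha * f'(x_0) = -1 - 1/2 * 0 = -1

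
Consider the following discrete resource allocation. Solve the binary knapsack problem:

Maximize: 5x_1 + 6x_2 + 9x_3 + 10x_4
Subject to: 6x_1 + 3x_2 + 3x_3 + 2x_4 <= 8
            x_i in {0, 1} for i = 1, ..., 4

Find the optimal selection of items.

Items: item 1 (v=5, w=6), item 2 (v=6, w=3), item 3 (v=9, w=3), item 4 (v=10, w=2)
Capacity: 8
Checking all 16 subsets (w = total weight, v = total value):
  {}: w = 0, v = 0
  {1}: w = 6, v = 5
  {2}: w = 3, v = 6
  {3}: w = 3, v = 9
  {4}: w = 2, v = 10
  {1, 2}: w = 9 > 8, infeasible
  {1, 3}: w = 9 > 8, infeasible
  {1, 4}: w = 8, v = 15
  {2, 3}: w = 6, v = 15
  {2, 4}: w = 5, v = 16
  {3, 4}: w = 5, v = 19
  {1, 2, 3}: w = 12 > 8, infeasible
  {1, 2, 4}: w = 11 > 8, infeasible
  {1, 3, 4}: w = 11 > 8, infeasible
  {2, 3, 4}: w = 8, v = 25
  {1, 2, 3, 4}: w = 14 > 8, infeasible
Best feasible subset: items [2, 3, 4]
Total weight: 8 <= 8, total value: 25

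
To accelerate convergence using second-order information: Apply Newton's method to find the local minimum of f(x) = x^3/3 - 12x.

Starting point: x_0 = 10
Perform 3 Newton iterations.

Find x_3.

f(x) = x^3/3 - 12x
f'(x) = x^2 - 12, f''(x) = 2x
Newton update: x_{n+1} = x_n - (x_n^2 - 12)/(2*x_n)
Step 1: x_0 = 10, f'=88, f''=20, x_1 = 28/5
Step 2: x_1 = 28/5, f'=484/25, f''=56/5, x_2 = 271/70
Step 3: x_2 = 271/70, f'=14641/4900, f''=271/35, x_3 = 132241/37940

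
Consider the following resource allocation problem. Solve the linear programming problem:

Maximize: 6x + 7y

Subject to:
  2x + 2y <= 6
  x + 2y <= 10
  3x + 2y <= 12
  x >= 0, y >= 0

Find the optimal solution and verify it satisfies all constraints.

Feasible vertices: (0, 0), (0, 3), (3, 0)
Objective 6x + 7y at each vertex:
  (0, 0): 0
  (0, 3): 21
  (3, 0): 18
Maximum is 21 at (0, 3).
Verify constraints at (x, y) = (0, 3):
  2*0 + 2*3 = 6 <= 6 (active)
  1*0 + 2*3 = 6 <= 10
  3*0 + 2*3 = 6 <= 12
  x = 0 >= 0, y = 3 >= 0. All constraints satisfied.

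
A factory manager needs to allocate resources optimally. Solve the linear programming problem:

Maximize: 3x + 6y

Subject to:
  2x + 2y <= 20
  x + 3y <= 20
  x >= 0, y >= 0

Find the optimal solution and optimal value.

Feasible vertices: (0, 0), (0, 20/3), (5, 5), (10, 0)
Objective 3x + 6y at each:
  (0, 0): 0
  (0, 20/3): 40
  (5, 5): 45
  (10, 0): 30
Maximum is 45 at (5, 5).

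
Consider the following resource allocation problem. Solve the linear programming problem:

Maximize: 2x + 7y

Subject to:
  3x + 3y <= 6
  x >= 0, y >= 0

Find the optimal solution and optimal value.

The feasible region has vertices at [(0, 0), (2, 0), (0, 2)].
Checking objective 2x + 7y at each vertex:
  (0, 0): 2*0 + 7*0 = 0
  (2, 0): 2*2 + 7*0 = 4
  (0, 2): 2*0 + 7*2 = 14
Maximum is 14 at (0, 2).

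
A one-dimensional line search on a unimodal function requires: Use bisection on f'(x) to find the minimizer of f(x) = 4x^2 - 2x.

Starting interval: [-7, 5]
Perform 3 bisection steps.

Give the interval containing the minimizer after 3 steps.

Finding critical point of f(x) = 4x^2 - 2x using bisection on f'(x) = 8x + -2.
f'(x) = 0 when x = 1/4.
Starting interval: [-7, 5]
Step 1: mid = -1, f'(mid) = -10, new interval = [-1, 5]
Step 2: mid = 2, f'(mid) = 14, new interval = [-1, 2]
Step 3: mid = 1/2, f'(mid) = 2, new interval = [-1, 1/2]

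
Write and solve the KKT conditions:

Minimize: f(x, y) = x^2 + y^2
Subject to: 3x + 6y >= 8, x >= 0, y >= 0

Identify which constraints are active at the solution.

KKT conditions for min x^2 + y^2 s.t. 3x + 6y >= 8, x >= 0, y >= 0:
Stationarity: 2x = mu*3 + mu_x, 2y = mu*6 + mu_y, with mu, mu_x, mu_y >= 0
Complementary slackness: mu*(3x + 6y - 8) = 0, mu_x*x = 0, mu_y*y = 0
(0, 0) is infeasible (3*0 + 6*0 < 8), so if mu = 0 stationarity would force x = mu_x/2 >= 0, y = mu_y/2 >= 0 with mu_x*x = mu_y*y = 0, i.e. x = y = 0: contradiction. Hence mu > 0 and 3x + 6y = 8 is active.
Try x > 0, y > 0 (so mu_x = mu_y = 0): x = 3*mu/2, y = 6*mu/2
Substitute: 3*(3*mu/2) + 6*(6*mu/2) = 8
  mu*45/2 = 8 => mu = 16/45
x* = 8/15 > 0, y* = 16/15 > 0, consistent with mu_x = mu_y = 0.
f is convex and the constraints are linear, so this KKT point is the global minimum.
f* = 64/45
Active constraints: 3x + 6y >= 8 (holds with equality, mu = 16/45 > 0); x >= 0 and y >= 0 are inactive (mu_x = mu_y = 0).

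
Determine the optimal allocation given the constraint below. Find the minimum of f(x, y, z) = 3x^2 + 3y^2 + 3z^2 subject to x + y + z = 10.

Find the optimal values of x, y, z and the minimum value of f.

Using Lagrange multipliers on f = 3x^2 + 3y^2 + 3z^2 with constraint x + y + z = 10:
Conditions: 2*3*x = lambda, 2*3*y = lambda, 2*3*z = lambda
So x = lambda/6, y = lambda/6, z = lambda/6
Substituting into constraint: lambda * (1/2) = 10
lambda = 20
x = 10/3, y = 10/3, z = 10/3
Minimum value = 100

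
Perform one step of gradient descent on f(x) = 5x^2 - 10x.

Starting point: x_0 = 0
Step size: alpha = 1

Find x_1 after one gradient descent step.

f(x) = 5x^2 - 10x
f'(x) = 10x - 10
f'(0) = 10*0 + (-10) = -10
x_1 = x_0 - alpha * f'(x_0) = 0 - 1 * -10 = 10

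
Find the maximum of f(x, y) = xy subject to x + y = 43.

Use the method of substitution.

Substitute y = 43 - x into f(x,y) = xy:
g(x) = x(43 - x) = 43x - x^2
g'(x) = 43 - 2x = 0  =>  x = 43/2
y = 43 - 43/2 = 43/2
Maximum value = (43/2) * (43/2) = 1849/4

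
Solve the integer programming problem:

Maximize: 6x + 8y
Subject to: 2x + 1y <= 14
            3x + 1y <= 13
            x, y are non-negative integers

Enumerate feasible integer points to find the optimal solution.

Constraint 1: 2x + 1y <= 14
Constraint 2: 3x + 1y <= 13
Feasible x range (need y >= 0): 0 <= x <= min(14/2, 13/3) => x in {0, ..., 4}.
Enumerate feasible integer points row by row (the coefficient of y is 8 > 0, so for each x the largest feasible y gives the best value):
  x = 0: y <= min((14 - 2*0)/1, (13 - 3*0)/1) => y in {0, ..., 13}; best 6*0 + 8*13 = 104
  x = 1: y <= min((14 - 2*1)/1, (13 - 3*1)/1) => y in {0, ..., 10}; best 6*1 + 8*10 = 86
  x = 2: y <= min((14 - 2*2)/1, (13 - 3*2)/1) => y in {0, ..., 7}; best 6*2 + 8*7 = 68
  x = 3: y <= min((14 - 2*3)/1, (13 - 3*3)/1) => y in {0, ..., 4}; best 6*3 + 8*4 = 50
  x = 4: y <= min((14 - 2*4)/1, (13 - 3*4)/1) => y in {0, ..., 1}; best 6*4 + 8*1 = 32
The maximum 6x + 8y = 104 is achieved at x = 0, y = 13.
Check: 2*0 + 1*13 = 13 <= 14 and 3*0 + 1*13 = 13 <= 13.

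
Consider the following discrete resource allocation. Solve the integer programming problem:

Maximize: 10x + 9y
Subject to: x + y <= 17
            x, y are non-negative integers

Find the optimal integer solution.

Objective: 10x + 9y, constraint: x + y <= 17
Coefficient of x is 10 >= coefficient of y is 9, so allocate the entire budget to x.
Optimal: x = 17, y = 0, value = 170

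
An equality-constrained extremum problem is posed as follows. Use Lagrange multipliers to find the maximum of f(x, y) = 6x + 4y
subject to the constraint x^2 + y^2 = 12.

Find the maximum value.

Set up Lagrange conditions: grad f = lambda * grad g
  6 = 2*lambda*x
  4 = 2*lambda*y
From these: x/y = 6/4, so x = 6t, y = 4t for some t.
Substitute into constraint: (6t)^2 + (4t)^2 = 12
  t^2 * 52 = 12
  t = sqrt(12/52)
Maximum = 6*x + 4*y = (6^2 + 4^2)*t = 52 * sqrt(12/52) = sqrt(624)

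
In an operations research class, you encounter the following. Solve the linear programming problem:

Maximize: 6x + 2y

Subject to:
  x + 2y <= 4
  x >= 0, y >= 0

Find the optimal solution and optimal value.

The feasible region has vertices at [(0, 0), (4, 0), (0, 2)].
Checking objective 6x + 2y at each vertex:
  (0, 0): 6*0 + 2*0 = 0
  (4, 0): 6*4 + 2*0 = 24
  (0, 2): 6*0 + 2*2 = 4
Maximum is 24 at (4, 0).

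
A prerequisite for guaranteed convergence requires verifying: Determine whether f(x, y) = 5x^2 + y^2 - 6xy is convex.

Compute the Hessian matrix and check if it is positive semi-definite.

f(x,y) = 5x^2 + y^2 - 6xy
Hessian H = [[10, -6], [-6, 2]]
trace(H) = 12, det(H) = -16
Eigenvalues: (12 +/- sqrt(208)) / 2 = 13.21, -1.211
Since not both eigenvalues positive, f is neither convex nor concave.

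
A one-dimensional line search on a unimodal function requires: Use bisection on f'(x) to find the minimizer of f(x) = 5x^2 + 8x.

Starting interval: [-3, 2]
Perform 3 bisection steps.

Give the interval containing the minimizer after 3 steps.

Finding critical point of f(x) = 5x^2 + 8x using bisection on f'(x) = 10x + 8.
f'(x) = 0 when x = -4/5.
Starting interval: [-3, 2]
Step 1: mid = -1/2, f'(mid) = 3, new interval = [-3, -1/2]
Step 2: mid = -7/4, f'(mid) = -19/2, new interval = [-7/4, -1/2]
Step 3: mid = -9/8, f'(mid) = -13/4, new interval = [-9/8, -1/2]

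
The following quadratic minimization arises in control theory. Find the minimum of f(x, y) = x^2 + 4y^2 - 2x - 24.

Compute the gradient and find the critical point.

f(x,y) = x^2 + 4y^2 - 2x - 24
df/dx = 2x + (-2) = 0  =>  x = 1
df/dy = 8y + (0) = 0  =>  y = 0
f(1, 0) = 1*(1)^2 + 4*(0)^2 + -2*(1) + -24 = -25
Hessian is diagonal with entries 2, 8 > 0, so this is a minimum.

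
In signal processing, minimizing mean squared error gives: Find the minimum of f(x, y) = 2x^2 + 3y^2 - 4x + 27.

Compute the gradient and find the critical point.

f(x,y) = 2x^2 + 3y^2 - 4x + 27
df/dx = 4x + (-4) = 0  =>  x = 1
df/dy = 6y + (0) = 0  =>  y = 0
f(1, 0) = 2*(1)^2 + 3*(0)^2 + -4*(1) + 27 = 25
Hessian is diagonal with entries 4, 6 > 0, so this is a minimum.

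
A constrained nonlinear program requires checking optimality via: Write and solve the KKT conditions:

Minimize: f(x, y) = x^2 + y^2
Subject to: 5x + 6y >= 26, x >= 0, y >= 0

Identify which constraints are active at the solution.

KKT conditions for min x^2 + y^2 s.t. 5x + 6y >= 26, x >= 0, y >= 0:
Stationarity: 2x = mu*5 + mu_x, 2y = mu*6 + mu_y, with mu, mu_x, mu_y >= 0
Complementary slackness: mu*(5x + 6y - 26) = 0, mu_x*x = 0, mu_y*y = 0
(0, 0) is infeasible (5*0 + 6*0 < 26), so if mu = 0 stationarity would force x = mu_x/2 >= 0, y = mu_y/2 >= 0 with mu_x*x = mu_y*y = 0, i.e. x = y = 0: contradiction. Hence mu > 0 and 5x + 6y = 26 is active.
Try x > 0, y > 0 (so mu_x = mu_y = 0): x = 5*mu/2, y = 6*mu/2
Substitute: 5*(5*mu/2) + 6*(6*mu/2) = 26
  mu*61/2 = 26 => mu = 52/61
x* = 130/61 > 0, y* = 156/61 > 0, consistent with mu_x = mu_y = 0.
f is convex and the constraints are linear, so this KKT point is the global minimum.
f* = 676/61
Active constraints: 5x + 6y >= 26 (holds with equality, mu = 52/61 > 0); x >= 0 and y >= 0 are inactive (mu_x = mu_y = 0).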